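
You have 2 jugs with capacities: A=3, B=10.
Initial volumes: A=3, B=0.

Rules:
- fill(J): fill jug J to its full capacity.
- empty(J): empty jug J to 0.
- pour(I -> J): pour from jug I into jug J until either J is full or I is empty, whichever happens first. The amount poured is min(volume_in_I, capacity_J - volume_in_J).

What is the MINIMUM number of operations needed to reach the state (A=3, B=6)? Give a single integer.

BFS from (A=3, B=0). One shortest path:
  1. pour(A -> B) -> (A=0 B=3)
  2. fill(A) -> (A=3 B=3)
  3. pour(A -> B) -> (A=0 B=6)
  4. fill(A) -> (A=3 B=6)
Reached target in 4 moves.

Answer: 4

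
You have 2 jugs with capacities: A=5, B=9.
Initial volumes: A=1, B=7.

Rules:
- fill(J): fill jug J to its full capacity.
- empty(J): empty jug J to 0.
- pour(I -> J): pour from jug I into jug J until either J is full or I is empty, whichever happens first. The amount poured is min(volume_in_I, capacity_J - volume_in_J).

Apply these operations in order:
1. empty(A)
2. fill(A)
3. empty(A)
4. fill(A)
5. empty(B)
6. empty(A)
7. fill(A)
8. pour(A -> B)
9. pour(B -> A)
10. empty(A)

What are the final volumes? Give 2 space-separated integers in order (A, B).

Answer: 0 0

Derivation:
Step 1: empty(A) -> (A=0 B=7)
Step 2: fill(A) -> (A=5 B=7)
Step 3: empty(A) -> (A=0 B=7)
Step 4: fill(A) -> (A=5 B=7)
Step 5: empty(B) -> (A=5 B=0)
Step 6: empty(A) -> (A=0 B=0)
Step 7: fill(A) -> (A=5 B=0)
Step 8: pour(A -> B) -> (A=0 B=5)
Step 9: pour(B -> A) -> (A=5 B=0)
Step 10: empty(A) -> (A=0 B=0)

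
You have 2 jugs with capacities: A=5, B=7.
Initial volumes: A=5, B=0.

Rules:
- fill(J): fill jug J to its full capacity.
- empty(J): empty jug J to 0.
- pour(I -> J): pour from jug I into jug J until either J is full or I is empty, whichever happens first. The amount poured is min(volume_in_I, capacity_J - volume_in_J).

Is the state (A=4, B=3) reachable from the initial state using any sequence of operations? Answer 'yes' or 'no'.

Answer: no

Derivation:
BFS explored all 24 reachable states.
Reachable set includes: (0,0), (0,1), (0,2), (0,3), (0,4), (0,5), (0,6), (0,7), (1,0), (1,7), (2,0), (2,7) ...
Target (A=4, B=3) not in reachable set → no.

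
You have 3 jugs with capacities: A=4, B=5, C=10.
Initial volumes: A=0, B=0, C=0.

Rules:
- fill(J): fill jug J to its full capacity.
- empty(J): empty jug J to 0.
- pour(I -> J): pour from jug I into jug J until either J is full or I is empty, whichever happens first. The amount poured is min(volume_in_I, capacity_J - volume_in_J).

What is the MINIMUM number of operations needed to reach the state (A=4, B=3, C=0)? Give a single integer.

BFS from (A=0, B=0, C=0). One shortest path:
  1. fill(A) -> (A=4 B=0 C=0)
  2. pour(A -> B) -> (A=0 B=4 C=0)
  3. fill(A) -> (A=4 B=4 C=0)
  4. pour(A -> B) -> (A=3 B=5 C=0)
  5. empty(B) -> (A=3 B=0 C=0)
  6. pour(A -> B) -> (A=0 B=3 C=0)
  7. fill(A) -> (A=4 B=3 C=0)
Reached target in 7 moves.

Answer: 7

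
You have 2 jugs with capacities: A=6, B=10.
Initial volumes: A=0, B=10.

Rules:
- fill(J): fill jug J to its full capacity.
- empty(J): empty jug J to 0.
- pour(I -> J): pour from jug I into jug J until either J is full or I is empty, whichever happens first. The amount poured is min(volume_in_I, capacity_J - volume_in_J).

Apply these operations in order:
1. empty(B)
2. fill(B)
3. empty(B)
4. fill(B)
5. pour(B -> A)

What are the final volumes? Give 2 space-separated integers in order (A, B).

Step 1: empty(B) -> (A=0 B=0)
Step 2: fill(B) -> (A=0 B=10)
Step 3: empty(B) -> (A=0 B=0)
Step 4: fill(B) -> (A=0 B=10)
Step 5: pour(B -> A) -> (A=6 B=4)

Answer: 6 4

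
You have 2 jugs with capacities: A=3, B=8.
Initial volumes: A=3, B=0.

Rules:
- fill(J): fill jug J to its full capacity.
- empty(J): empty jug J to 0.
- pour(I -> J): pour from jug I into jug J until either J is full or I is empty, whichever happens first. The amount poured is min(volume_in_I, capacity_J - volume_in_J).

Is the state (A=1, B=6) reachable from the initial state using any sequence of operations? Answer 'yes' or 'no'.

Answer: no

Derivation:
BFS explored all 22 reachable states.
Reachable set includes: (0,0), (0,1), (0,2), (0,3), (0,4), (0,5), (0,6), (0,7), (0,8), (1,0), (1,8), (2,0) ...
Target (A=1, B=6) not in reachable set → no.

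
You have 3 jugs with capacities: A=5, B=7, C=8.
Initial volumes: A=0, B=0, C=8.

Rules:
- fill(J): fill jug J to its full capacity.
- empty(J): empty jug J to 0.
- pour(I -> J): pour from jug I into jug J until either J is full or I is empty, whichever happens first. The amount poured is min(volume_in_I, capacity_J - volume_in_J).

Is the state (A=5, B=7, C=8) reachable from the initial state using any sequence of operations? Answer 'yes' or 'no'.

Answer: yes

Derivation:
BFS from (A=0, B=0, C=8):
  1. fill(A) -> (A=5 B=0 C=8)
  2. fill(B) -> (A=5 B=7 C=8)
Target reached → yes.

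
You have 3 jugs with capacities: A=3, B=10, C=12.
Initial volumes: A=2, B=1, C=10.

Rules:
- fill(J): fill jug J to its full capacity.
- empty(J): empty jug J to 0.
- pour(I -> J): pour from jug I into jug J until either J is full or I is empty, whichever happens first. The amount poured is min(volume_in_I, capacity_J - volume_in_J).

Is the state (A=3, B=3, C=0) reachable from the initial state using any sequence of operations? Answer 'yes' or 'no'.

BFS from (A=2, B=1, C=10):
  1. empty(C) -> (A=2 B=1 C=0)
  2. pour(A -> B) -> (A=0 B=3 C=0)
  3. fill(A) -> (A=3 B=3 C=0)
Target reached → yes.

Answer: yes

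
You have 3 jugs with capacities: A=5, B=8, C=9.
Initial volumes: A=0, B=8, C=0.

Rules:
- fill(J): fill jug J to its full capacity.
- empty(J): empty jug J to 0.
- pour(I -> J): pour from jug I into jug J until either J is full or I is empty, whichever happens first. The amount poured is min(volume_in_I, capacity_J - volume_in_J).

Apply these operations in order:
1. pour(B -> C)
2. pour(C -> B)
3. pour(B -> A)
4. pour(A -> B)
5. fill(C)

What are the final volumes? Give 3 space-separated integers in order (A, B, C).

Step 1: pour(B -> C) -> (A=0 B=0 C=8)
Step 2: pour(C -> B) -> (A=0 B=8 C=0)
Step 3: pour(B -> A) -> (A=5 B=3 C=0)
Step 4: pour(A -> B) -> (A=0 B=8 C=0)
Step 5: fill(C) -> (A=0 B=8 C=9)

Answer: 0 8 9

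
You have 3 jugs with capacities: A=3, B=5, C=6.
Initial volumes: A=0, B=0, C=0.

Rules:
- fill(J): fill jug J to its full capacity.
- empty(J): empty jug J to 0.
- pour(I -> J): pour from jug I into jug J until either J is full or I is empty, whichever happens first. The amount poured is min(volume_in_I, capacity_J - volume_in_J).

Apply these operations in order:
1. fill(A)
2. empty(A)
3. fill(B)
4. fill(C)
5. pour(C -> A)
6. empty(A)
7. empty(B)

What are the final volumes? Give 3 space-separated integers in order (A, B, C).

Answer: 0 0 3

Derivation:
Step 1: fill(A) -> (A=3 B=0 C=0)
Step 2: empty(A) -> (A=0 B=0 C=0)
Step 3: fill(B) -> (A=0 B=5 C=0)
Step 4: fill(C) -> (A=0 B=5 C=6)
Step 5: pour(C -> A) -> (A=3 B=5 C=3)
Step 6: empty(A) -> (A=0 B=5 C=3)
Step 7: empty(B) -> (A=0 B=0 C=3)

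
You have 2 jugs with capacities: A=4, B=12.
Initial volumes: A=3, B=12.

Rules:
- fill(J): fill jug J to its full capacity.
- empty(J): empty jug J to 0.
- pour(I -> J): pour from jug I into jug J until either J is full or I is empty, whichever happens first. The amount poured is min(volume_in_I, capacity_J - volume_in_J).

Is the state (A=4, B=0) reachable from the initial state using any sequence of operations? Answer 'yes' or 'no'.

BFS from (A=3, B=12):
  1. fill(A) -> (A=4 B=12)
  2. empty(B) -> (A=4 B=0)
Target reached → yes.

Answer: yes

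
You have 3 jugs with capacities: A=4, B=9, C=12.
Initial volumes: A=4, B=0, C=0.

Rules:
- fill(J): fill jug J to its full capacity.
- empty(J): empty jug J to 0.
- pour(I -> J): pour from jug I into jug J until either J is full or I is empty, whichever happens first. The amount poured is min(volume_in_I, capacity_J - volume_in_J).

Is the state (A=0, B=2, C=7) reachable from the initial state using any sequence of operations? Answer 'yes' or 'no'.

BFS from (A=4, B=0, C=0):
  1. fill(B) -> (A=4 B=9 C=0)
  2. pour(B -> C) -> (A=4 B=0 C=9)
  3. pour(A -> C) -> (A=1 B=0 C=12)
  4. pour(C -> B) -> (A=1 B=9 C=3)
  5. pour(B -> A) -> (A=4 B=6 C=3)
  6. empty(A) -> (A=0 B=6 C=3)
  7. pour(B -> A) -> (A=4 B=2 C=3)
  8. pour(A -> C) -> (A=0 B=2 C=7)
Target reached → yes.

Answer: yes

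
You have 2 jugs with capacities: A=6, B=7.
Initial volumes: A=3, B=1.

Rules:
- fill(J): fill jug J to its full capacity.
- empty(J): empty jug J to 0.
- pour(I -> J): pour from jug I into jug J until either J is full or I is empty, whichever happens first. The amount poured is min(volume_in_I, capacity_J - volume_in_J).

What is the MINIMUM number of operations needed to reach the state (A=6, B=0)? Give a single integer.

BFS from (A=3, B=1). One shortest path:
  1. fill(A) -> (A=6 B=1)
  2. empty(B) -> (A=6 B=0)
Reached target in 2 moves.

Answer: 2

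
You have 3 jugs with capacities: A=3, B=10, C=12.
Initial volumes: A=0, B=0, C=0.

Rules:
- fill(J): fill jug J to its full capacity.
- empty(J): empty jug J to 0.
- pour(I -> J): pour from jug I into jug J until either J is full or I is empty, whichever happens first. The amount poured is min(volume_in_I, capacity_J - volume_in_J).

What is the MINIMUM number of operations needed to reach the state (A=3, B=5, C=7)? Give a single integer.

BFS from (A=0, B=0, C=0). One shortest path:
  1. fill(C) -> (A=0 B=0 C=12)
  2. pour(C -> B) -> (A=0 B=10 C=2)
  3. pour(C -> A) -> (A=2 B=10 C=0)
  4. pour(B -> C) -> (A=2 B=0 C=10)
  5. pour(A -> B) -> (A=0 B=2 C=10)
  6. fill(A) -> (A=3 B=2 C=10)
  7. pour(A -> B) -> (A=0 B=5 C=10)
  8. pour(C -> A) -> (A=3 B=5 C=7)
Reached target in 8 moves.

Answer: 8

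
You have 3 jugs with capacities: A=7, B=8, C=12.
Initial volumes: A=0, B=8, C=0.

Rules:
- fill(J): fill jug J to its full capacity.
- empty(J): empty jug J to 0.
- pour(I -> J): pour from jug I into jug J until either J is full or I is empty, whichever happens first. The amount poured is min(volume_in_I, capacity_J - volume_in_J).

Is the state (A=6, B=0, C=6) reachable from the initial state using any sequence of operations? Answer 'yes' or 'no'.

Answer: yes

Derivation:
BFS from (A=0, B=8, C=0):
  1. pour(B -> A) -> (A=7 B=1 C=0)
  2. pour(A -> C) -> (A=0 B=1 C=7)
  3. pour(B -> A) -> (A=1 B=0 C=7)
  4. pour(C -> B) -> (A=1 B=7 C=0)
  5. fill(C) -> (A=1 B=7 C=12)
  6. pour(C -> A) -> (A=7 B=7 C=6)
  7. pour(A -> B) -> (A=6 B=8 C=6)
  8. empty(B) -> (A=6 B=0 C=6)
Target reached → yes.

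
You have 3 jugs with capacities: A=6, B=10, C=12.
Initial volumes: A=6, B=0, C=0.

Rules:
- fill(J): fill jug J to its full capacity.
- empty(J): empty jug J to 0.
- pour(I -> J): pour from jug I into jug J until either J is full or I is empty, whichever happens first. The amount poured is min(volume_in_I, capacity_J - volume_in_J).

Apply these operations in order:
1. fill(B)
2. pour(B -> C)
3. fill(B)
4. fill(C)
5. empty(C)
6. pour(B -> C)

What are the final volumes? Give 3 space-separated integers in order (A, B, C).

Step 1: fill(B) -> (A=6 B=10 C=0)
Step 2: pour(B -> C) -> (A=6 B=0 C=10)
Step 3: fill(B) -> (A=6 B=10 C=10)
Step 4: fill(C) -> (A=6 B=10 C=12)
Step 5: empty(C) -> (A=6 B=10 C=0)
Step 6: pour(B -> C) -> (A=6 B=0 C=10)

Answer: 6 0 10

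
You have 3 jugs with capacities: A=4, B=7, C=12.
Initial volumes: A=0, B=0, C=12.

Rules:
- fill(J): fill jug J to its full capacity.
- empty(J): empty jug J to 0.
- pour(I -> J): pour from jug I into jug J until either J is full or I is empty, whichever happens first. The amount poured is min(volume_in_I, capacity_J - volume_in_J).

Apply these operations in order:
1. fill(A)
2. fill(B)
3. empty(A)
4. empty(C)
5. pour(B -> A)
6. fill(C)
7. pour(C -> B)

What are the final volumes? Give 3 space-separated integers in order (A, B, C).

Answer: 4 7 8

Derivation:
Step 1: fill(A) -> (A=4 B=0 C=12)
Step 2: fill(B) -> (A=4 B=7 C=12)
Step 3: empty(A) -> (A=0 B=7 C=12)
Step 4: empty(C) -> (A=0 B=7 C=0)
Step 5: pour(B -> A) -> (A=4 B=3 C=0)
Step 6: fill(C) -> (A=4 B=3 C=12)
Step 7: pour(C -> B) -> (A=4 B=7 C=8)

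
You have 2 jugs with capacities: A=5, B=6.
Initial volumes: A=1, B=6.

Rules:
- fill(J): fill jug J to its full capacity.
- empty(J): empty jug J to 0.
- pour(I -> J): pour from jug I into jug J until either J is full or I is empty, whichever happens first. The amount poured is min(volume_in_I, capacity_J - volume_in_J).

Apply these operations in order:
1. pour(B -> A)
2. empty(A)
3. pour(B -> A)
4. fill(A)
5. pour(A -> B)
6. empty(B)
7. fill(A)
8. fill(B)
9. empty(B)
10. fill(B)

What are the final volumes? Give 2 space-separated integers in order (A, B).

Step 1: pour(B -> A) -> (A=5 B=2)
Step 2: empty(A) -> (A=0 B=2)
Step 3: pour(B -> A) -> (A=2 B=0)
Step 4: fill(A) -> (A=5 B=0)
Step 5: pour(A -> B) -> (A=0 B=5)
Step 6: empty(B) -> (A=0 B=0)
Step 7: fill(A) -> (A=5 B=0)
Step 8: fill(B) -> (A=5 B=6)
Step 9: empty(B) -> (A=5 B=0)
Step 10: fill(B) -> (A=5 B=6)

Answer: 5 6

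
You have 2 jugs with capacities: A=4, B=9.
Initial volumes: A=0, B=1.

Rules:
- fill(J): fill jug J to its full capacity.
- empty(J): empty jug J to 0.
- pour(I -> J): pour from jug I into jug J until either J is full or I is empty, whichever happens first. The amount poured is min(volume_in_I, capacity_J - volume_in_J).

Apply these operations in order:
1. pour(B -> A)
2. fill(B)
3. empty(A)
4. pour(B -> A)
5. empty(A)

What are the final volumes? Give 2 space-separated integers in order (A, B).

Answer: 0 5

Derivation:
Step 1: pour(B -> A) -> (A=1 B=0)
Step 2: fill(B) -> (A=1 B=9)
Step 3: empty(A) -> (A=0 B=9)
Step 4: pour(B -> A) -> (A=4 B=5)
Step 5: empty(A) -> (A=0 B=5)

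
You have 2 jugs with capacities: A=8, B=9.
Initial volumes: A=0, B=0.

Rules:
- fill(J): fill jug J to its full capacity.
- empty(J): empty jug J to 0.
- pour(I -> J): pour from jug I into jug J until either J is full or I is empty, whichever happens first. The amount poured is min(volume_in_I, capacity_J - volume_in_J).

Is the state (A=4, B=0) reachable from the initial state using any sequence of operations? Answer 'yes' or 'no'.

Answer: yes

Derivation:
BFS from (A=0, B=0):
  1. fill(B) -> (A=0 B=9)
  2. pour(B -> A) -> (A=8 B=1)
  3. empty(A) -> (A=0 B=1)
  4. pour(B -> A) -> (A=1 B=0)
  5. fill(B) -> (A=1 B=9)
  6. pour(B -> A) -> (A=8 B=2)
  7. empty(A) -> (A=0 B=2)
  8. pour(B -> A) -> (A=2 B=0)
  9. fill(B) -> (A=2 B=9)
  10. pour(B -> A) -> (A=8 B=3)
  11. empty(A) -> (A=0 B=3)
  12. pour(B -> A) -> (A=3 B=0)
  13. fill(B) -> (A=3 B=9)
  14. pour(B -> A) -> (A=8 B=4)
  15. empty(A) -> (A=0 B=4)
  16. pour(B -> A) -> (A=4 B=0)
Target reached → yes.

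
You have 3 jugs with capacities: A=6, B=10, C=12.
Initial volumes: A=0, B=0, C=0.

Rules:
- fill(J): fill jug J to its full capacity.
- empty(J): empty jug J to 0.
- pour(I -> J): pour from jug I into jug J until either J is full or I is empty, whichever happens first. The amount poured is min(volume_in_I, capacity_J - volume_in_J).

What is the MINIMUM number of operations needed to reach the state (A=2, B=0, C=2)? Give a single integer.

BFS from (A=0, B=0, C=0). One shortest path:
  1. fill(C) -> (A=0 B=0 C=12)
  2. pour(C -> B) -> (A=0 B=10 C=2)
  3. empty(B) -> (A=0 B=0 C=2)
  4. pour(C -> A) -> (A=2 B=0 C=0)
  5. fill(C) -> (A=2 B=0 C=12)
  6. pour(C -> B) -> (A=2 B=10 C=2)
  7. empty(B) -> (A=2 B=0 C=2)
Reached target in 7 moves.

Answer: 7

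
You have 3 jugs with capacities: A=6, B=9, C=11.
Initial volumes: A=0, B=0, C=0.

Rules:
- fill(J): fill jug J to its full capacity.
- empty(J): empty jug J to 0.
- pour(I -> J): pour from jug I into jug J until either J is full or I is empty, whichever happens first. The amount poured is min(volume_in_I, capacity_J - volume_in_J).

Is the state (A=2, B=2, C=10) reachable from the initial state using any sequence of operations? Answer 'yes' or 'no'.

Answer: no

Derivation:
BFS explored all 440 reachable states.
Reachable set includes: (0,0,0), (0,0,1), (0,0,2), (0,0,3), (0,0,4), (0,0,5), (0,0,6), (0,0,7), (0,0,8), (0,0,9), (0,0,10), (0,0,11) ...
Target (A=2, B=2, C=10) not in reachable set → no.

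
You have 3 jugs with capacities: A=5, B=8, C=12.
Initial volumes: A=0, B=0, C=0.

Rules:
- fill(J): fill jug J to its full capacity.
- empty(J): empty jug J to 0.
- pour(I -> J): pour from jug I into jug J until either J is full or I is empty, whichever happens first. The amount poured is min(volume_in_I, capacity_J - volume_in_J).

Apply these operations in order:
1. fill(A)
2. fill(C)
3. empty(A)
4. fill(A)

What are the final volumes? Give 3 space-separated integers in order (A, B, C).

Answer: 5 0 12

Derivation:
Step 1: fill(A) -> (A=5 B=0 C=0)
Step 2: fill(C) -> (A=5 B=0 C=12)
Step 3: empty(A) -> (A=0 B=0 C=12)
Step 4: fill(A) -> (A=5 B=0 C=12)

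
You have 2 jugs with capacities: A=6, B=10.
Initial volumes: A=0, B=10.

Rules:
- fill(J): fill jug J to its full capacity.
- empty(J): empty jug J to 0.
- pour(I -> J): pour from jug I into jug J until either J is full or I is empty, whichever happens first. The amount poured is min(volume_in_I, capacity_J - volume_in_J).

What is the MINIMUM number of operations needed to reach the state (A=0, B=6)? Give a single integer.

Answer: 3

Derivation:
BFS from (A=0, B=10). One shortest path:
  1. fill(A) -> (A=6 B=10)
  2. empty(B) -> (A=6 B=0)
  3. pour(A -> B) -> (A=0 B=6)
Reached target in 3 moves.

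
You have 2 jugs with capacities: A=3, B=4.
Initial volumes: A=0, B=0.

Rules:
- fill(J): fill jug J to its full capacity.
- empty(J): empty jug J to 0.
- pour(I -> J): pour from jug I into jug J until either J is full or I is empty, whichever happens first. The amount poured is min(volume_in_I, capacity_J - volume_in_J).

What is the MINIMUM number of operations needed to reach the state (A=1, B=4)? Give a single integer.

BFS from (A=0, B=0). One shortest path:
  1. fill(B) -> (A=0 B=4)
  2. pour(B -> A) -> (A=3 B=1)
  3. empty(A) -> (A=0 B=1)
  4. pour(B -> A) -> (A=1 B=0)
  5. fill(B) -> (A=1 B=4)
Reached target in 5 moves.

Answer: 5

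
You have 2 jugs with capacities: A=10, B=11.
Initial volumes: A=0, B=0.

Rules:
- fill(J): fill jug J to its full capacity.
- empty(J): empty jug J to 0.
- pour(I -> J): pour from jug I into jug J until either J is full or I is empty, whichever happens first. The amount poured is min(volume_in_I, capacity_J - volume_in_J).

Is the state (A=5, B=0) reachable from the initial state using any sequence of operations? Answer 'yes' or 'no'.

BFS from (A=0, B=0):
  1. fill(B) -> (A=0 B=11)
  2. pour(B -> A) -> (A=10 B=1)
  3. empty(A) -> (A=0 B=1)
  4. pour(B -> A) -> (A=1 B=0)
  5. fill(B) -> (A=1 B=11)
  6. pour(B -> A) -> (A=10 B=2)
  7. empty(A) -> (A=0 B=2)
  8. pour(B -> A) -> (A=2 B=0)
  9. fill(B) -> (A=2 B=11)
  10. pour(B -> A) -> (A=10 B=3)
  11. empty(A) -> (A=0 B=3)
  12. pour(B -> A) -> (A=3 B=0)
  13. fill(B) -> (A=3 B=11)
  14. pour(B -> A) -> (A=10 B=4)
  15. empty(A) -> (A=0 B=4)
  16. pour(B -> A) -> (A=4 B=0)
  17. fill(B) -> (A=4 B=11)
  18. pour(B -> A) -> (A=10 B=5)
  19. empty(A) -> (A=0 B=5)
  20. pour(B -> A) -> (A=5 B=0)
Target reached → yes.

Answer: yes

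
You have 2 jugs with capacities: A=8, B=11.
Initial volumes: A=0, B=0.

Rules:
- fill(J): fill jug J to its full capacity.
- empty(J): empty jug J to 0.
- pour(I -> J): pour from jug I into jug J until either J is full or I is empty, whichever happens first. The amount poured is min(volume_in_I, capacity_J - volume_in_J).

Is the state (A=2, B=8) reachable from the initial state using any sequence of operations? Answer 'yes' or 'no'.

BFS explored all 38 reachable states.
Reachable set includes: (0,0), (0,1), (0,2), (0,3), (0,4), (0,5), (0,6), (0,7), (0,8), (0,9), (0,10), (0,11) ...
Target (A=2, B=8) not in reachable set → no.

Answer: no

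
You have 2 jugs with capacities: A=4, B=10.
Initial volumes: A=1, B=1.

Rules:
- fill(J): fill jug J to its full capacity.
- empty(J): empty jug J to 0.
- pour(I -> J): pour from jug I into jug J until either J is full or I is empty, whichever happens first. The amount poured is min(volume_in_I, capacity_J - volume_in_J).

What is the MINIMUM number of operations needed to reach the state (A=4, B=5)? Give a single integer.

Answer: 3

Derivation:
BFS from (A=1, B=1). One shortest path:
  1. fill(A) -> (A=4 B=1)
  2. pour(A -> B) -> (A=0 B=5)
  3. fill(A) -> (A=4 B=5)
Reached target in 3 moves.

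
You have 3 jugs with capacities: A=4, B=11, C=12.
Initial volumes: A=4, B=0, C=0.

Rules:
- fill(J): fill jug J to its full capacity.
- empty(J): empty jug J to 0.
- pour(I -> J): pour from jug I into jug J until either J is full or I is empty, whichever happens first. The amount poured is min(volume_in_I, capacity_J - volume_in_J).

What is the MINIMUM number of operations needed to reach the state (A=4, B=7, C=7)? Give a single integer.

BFS from (A=4, B=0, C=0). One shortest path:
  1. empty(A) -> (A=0 B=0 C=0)
  2. fill(B) -> (A=0 B=11 C=0)
  3. pour(B -> A) -> (A=4 B=7 C=0)
  4. empty(A) -> (A=0 B=7 C=0)
  5. pour(B -> C) -> (A=0 B=0 C=7)
  6. fill(B) -> (A=0 B=11 C=7)
  7. pour(B -> A) -> (A=4 B=7 C=7)
Reached target in 7 moves.

Answer: 7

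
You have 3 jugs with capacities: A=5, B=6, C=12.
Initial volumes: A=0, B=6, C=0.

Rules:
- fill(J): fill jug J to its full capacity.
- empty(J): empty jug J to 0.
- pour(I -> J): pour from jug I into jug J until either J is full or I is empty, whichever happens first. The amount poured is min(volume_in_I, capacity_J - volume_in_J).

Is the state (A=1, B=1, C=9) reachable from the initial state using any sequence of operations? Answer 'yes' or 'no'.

BFS explored all 326 reachable states.
Reachable set includes: (0,0,0), (0,0,1), (0,0,2), (0,0,3), (0,0,4), (0,0,5), (0,0,6), (0,0,7), (0,0,8), (0,0,9), (0,0,10), (0,0,11) ...
Target (A=1, B=1, C=9) not in reachable set → no.

Answer: no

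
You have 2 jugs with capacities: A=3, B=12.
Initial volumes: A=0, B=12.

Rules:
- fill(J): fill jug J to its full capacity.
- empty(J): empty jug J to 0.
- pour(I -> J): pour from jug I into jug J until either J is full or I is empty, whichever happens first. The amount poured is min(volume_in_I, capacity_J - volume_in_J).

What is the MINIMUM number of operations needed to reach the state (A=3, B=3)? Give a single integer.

BFS from (A=0, B=12). One shortest path:
  1. fill(A) -> (A=3 B=12)
  2. empty(B) -> (A=3 B=0)
  3. pour(A -> B) -> (A=0 B=3)
  4. fill(A) -> (A=3 B=3)
Reached target in 4 moves.

Answer: 4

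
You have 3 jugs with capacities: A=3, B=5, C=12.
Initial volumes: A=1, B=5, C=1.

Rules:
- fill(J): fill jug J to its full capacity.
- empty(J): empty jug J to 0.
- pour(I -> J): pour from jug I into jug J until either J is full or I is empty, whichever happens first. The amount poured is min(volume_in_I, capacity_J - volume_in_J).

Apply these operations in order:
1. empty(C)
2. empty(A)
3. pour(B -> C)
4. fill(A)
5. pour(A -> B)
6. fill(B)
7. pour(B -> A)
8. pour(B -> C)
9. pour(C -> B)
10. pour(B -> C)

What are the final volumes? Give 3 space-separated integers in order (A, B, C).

Answer: 3 0 7

Derivation:
Step 1: empty(C) -> (A=1 B=5 C=0)
Step 2: empty(A) -> (A=0 B=5 C=0)
Step 3: pour(B -> C) -> (A=0 B=0 C=5)
Step 4: fill(A) -> (A=3 B=0 C=5)
Step 5: pour(A -> B) -> (A=0 B=3 C=5)
Step 6: fill(B) -> (A=0 B=5 C=5)
Step 7: pour(B -> A) -> (A=3 B=2 C=5)
Step 8: pour(B -> C) -> (A=3 B=0 C=7)
Step 9: pour(C -> B) -> (A=3 B=5 C=2)
Step 10: pour(B -> C) -> (A=3 B=0 C=7)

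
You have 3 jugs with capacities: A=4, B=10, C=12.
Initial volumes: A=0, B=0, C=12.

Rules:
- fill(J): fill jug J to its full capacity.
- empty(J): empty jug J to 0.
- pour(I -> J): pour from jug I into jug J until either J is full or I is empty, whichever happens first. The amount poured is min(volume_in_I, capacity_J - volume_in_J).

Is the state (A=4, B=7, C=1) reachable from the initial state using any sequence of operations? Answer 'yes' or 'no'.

Answer: no

Derivation:
BFS explored all 106 reachable states.
Reachable set includes: (0,0,0), (0,0,2), (0,0,4), (0,0,6), (0,0,8), (0,0,10), (0,0,12), (0,2,0), (0,2,2), (0,2,4), (0,2,6), (0,2,8) ...
Target (A=4, B=7, C=1) not in reachable set → no.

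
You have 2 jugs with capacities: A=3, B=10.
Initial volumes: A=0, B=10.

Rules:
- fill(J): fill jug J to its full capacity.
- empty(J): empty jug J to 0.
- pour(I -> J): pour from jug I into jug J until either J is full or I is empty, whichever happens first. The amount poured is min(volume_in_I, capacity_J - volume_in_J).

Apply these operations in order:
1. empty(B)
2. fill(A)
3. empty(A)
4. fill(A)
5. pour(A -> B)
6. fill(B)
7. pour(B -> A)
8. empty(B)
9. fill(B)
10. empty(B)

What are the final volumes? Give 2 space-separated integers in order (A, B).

Step 1: empty(B) -> (A=0 B=0)
Step 2: fill(A) -> (A=3 B=0)
Step 3: empty(A) -> (A=0 B=0)
Step 4: fill(A) -> (A=3 B=0)
Step 5: pour(A -> B) -> (A=0 B=3)
Step 6: fill(B) -> (A=0 B=10)
Step 7: pour(B -> A) -> (A=3 B=7)
Step 8: empty(B) -> (A=3 B=0)
Step 9: fill(B) -> (A=3 B=10)
Step 10: empty(B) -> (A=3 B=0)

Answer: 3 0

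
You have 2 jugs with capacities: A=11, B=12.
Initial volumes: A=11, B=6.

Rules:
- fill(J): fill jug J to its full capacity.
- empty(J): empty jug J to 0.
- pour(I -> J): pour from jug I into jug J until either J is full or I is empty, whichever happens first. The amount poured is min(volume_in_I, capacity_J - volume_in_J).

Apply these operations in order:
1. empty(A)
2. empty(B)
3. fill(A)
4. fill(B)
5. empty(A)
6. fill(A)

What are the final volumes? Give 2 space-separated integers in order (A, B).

Answer: 11 12

Derivation:
Step 1: empty(A) -> (A=0 B=6)
Step 2: empty(B) -> (A=0 B=0)
Step 3: fill(A) -> (A=11 B=0)
Step 4: fill(B) -> (A=11 B=12)
Step 5: empty(A) -> (A=0 B=12)
Step 6: fill(A) -> (A=11 B=12)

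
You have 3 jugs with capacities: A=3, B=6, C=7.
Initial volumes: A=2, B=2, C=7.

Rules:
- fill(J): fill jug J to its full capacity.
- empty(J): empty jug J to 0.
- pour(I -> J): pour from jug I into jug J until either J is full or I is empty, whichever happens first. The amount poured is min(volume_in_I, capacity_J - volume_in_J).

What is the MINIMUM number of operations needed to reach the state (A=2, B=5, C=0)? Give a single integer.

Answer: 5

Derivation:
BFS from (A=2, B=2, C=7). One shortest path:
  1. empty(C) -> (A=2 B=2 C=0)
  2. pour(A -> C) -> (A=0 B=2 C=2)
  3. fill(A) -> (A=3 B=2 C=2)
  4. pour(A -> B) -> (A=0 B=5 C=2)
  5. pour(C -> A) -> (A=2 B=5 C=0)
Reached target in 5 moves.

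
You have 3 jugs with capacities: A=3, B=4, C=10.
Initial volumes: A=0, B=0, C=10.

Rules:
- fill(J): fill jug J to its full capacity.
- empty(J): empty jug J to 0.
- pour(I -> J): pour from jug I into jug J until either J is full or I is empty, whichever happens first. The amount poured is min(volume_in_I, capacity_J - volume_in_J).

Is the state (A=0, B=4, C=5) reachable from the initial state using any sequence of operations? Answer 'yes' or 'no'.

Answer: yes

Derivation:
BFS from (A=0, B=0, C=10):
  1. fill(A) -> (A=3 B=0 C=10)
  2. pour(A -> B) -> (A=0 B=3 C=10)
  3. pour(C -> B) -> (A=0 B=4 C=9)
  4. empty(B) -> (A=0 B=0 C=9)
  5. pour(C -> B) -> (A=0 B=4 C=5)
Target reached → yes.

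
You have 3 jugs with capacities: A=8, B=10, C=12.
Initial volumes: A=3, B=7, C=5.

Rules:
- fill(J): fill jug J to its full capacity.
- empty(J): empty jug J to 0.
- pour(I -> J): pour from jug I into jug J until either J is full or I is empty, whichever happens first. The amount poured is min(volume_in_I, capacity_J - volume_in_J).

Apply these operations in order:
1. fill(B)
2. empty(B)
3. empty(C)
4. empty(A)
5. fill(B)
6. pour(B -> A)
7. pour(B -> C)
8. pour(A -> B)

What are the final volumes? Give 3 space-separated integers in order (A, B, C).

Answer: 0 8 2

Derivation:
Step 1: fill(B) -> (A=3 B=10 C=5)
Step 2: empty(B) -> (A=3 B=0 C=5)
Step 3: empty(C) -> (A=3 B=0 C=0)
Step 4: empty(A) -> (A=0 B=0 C=0)
Step 5: fill(B) -> (A=0 B=10 C=0)
Step 6: pour(B -> A) -> (A=8 B=2 C=0)
Step 7: pour(B -> C) -> (A=8 B=0 C=2)
Step 8: pour(A -> B) -> (A=0 B=8 C=2)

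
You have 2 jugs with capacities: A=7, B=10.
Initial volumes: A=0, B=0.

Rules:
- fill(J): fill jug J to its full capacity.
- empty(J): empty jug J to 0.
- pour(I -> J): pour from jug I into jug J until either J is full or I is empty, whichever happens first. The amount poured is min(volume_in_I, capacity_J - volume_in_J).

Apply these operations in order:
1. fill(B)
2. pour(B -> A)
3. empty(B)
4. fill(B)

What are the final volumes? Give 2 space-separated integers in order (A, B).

Answer: 7 10

Derivation:
Step 1: fill(B) -> (A=0 B=10)
Step 2: pour(B -> A) -> (A=7 B=3)
Step 3: empty(B) -> (A=7 B=0)
Step 4: fill(B) -> (A=7 B=10)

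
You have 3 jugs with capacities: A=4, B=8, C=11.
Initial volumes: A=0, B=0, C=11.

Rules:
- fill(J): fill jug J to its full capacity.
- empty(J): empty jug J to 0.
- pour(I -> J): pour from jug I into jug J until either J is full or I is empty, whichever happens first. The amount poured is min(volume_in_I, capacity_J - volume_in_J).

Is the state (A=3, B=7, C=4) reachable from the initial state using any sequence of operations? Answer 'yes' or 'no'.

Answer: no

Derivation:
BFS explored all 330 reachable states.
Reachable set includes: (0,0,0), (0,0,1), (0,0,2), (0,0,3), (0,0,4), (0,0,5), (0,0,6), (0,0,7), (0,0,8), (0,0,9), (0,0,10), (0,0,11) ...
Target (A=3, B=7, C=4) not in reachable set → no.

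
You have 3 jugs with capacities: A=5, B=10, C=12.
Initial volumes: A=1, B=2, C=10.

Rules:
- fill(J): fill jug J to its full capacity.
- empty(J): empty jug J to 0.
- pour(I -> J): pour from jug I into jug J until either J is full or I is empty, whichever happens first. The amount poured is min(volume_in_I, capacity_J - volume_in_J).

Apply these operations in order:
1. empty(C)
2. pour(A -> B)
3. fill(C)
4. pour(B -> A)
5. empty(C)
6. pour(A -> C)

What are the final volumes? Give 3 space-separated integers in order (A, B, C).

Answer: 0 0 3

Derivation:
Step 1: empty(C) -> (A=1 B=2 C=0)
Step 2: pour(A -> B) -> (A=0 B=3 C=0)
Step 3: fill(C) -> (A=0 B=3 C=12)
Step 4: pour(B -> A) -> (A=3 B=0 C=12)
Step 5: empty(C) -> (A=3 B=0 C=0)
Step 6: pour(A -> C) -> (A=0 B=0 C=3)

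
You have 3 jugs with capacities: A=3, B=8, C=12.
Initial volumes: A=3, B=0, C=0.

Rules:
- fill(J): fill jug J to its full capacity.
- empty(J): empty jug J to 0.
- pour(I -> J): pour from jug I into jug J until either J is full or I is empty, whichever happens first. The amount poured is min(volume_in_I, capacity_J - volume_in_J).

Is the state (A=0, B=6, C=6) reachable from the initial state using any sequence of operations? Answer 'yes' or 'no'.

Answer: yes

Derivation:
BFS from (A=3, B=0, C=0):
  1. empty(A) -> (A=0 B=0 C=0)
  2. fill(C) -> (A=0 B=0 C=12)
  3. pour(C -> A) -> (A=3 B=0 C=9)
  4. pour(A -> B) -> (A=0 B=3 C=9)
  5. pour(C -> A) -> (A=3 B=3 C=6)
  6. pour(A -> B) -> (A=0 B=6 C=6)
Target reached → yes.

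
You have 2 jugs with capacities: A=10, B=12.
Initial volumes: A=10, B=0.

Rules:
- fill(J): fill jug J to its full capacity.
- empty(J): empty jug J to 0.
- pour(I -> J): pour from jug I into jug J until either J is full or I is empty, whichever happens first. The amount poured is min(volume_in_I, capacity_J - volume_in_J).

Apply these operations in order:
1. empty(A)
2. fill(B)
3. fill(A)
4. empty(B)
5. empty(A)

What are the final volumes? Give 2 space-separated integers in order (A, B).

Answer: 0 0

Derivation:
Step 1: empty(A) -> (A=0 B=0)
Step 2: fill(B) -> (A=0 B=12)
Step 3: fill(A) -> (A=10 B=12)
Step 4: empty(B) -> (A=10 B=0)
Step 5: empty(A) -> (A=0 B=0)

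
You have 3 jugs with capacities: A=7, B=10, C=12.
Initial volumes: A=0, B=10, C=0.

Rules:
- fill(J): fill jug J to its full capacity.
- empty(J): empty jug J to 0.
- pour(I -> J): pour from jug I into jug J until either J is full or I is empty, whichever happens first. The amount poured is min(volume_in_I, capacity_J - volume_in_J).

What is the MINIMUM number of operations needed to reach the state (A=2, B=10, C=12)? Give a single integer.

Answer: 4

Derivation:
BFS from (A=0, B=10, C=0). One shortest path:
  1. fill(A) -> (A=7 B=10 C=0)
  2. pour(A -> C) -> (A=0 B=10 C=7)
  3. fill(A) -> (A=7 B=10 C=7)
  4. pour(A -> C) -> (A=2 B=10 C=12)
Reached target in 4 moves.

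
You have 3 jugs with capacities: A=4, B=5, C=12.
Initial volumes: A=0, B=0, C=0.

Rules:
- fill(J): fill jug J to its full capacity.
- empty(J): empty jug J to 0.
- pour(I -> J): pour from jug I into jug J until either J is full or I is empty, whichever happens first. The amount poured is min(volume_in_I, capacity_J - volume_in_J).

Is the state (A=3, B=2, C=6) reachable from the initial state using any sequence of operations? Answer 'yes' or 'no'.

Answer: no

Derivation:
BFS explored all 258 reachable states.
Reachable set includes: (0,0,0), (0,0,1), (0,0,2), (0,0,3), (0,0,4), (0,0,5), (0,0,6), (0,0,7), (0,0,8), (0,0,9), (0,0,10), (0,0,11) ...
Target (A=3, B=2, C=6) not in reachable set → no.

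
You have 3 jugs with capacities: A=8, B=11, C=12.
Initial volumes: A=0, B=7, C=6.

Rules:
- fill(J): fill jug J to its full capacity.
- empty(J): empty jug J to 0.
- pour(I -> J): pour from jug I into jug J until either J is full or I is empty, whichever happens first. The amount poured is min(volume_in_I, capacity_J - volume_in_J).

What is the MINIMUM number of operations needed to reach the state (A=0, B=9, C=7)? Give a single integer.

Answer: 5

Derivation:
BFS from (A=0, B=7, C=6). One shortest path:
  1. pour(C -> A) -> (A=6 B=7 C=0)
  2. pour(B -> C) -> (A=6 B=0 C=7)
  3. fill(B) -> (A=6 B=11 C=7)
  4. pour(B -> A) -> (A=8 B=9 C=7)
  5. empty(A) -> (A=0 B=9 C=7)
Reached target in 5 moves.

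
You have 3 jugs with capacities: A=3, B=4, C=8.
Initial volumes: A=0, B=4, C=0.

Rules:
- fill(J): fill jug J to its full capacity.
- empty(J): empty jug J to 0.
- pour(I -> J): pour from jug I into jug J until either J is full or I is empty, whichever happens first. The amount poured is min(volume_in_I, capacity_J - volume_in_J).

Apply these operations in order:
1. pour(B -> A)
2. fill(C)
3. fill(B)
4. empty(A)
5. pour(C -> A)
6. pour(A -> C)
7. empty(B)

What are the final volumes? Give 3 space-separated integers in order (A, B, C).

Answer: 0 0 8

Derivation:
Step 1: pour(B -> A) -> (A=3 B=1 C=0)
Step 2: fill(C) -> (A=3 B=1 C=8)
Step 3: fill(B) -> (A=3 B=4 C=8)
Step 4: empty(A) -> (A=0 B=4 C=8)
Step 5: pour(C -> A) -> (A=3 B=4 C=5)
Step 6: pour(A -> C) -> (A=0 B=4 C=8)
Step 7: empty(B) -> (A=0 B=0 C=8)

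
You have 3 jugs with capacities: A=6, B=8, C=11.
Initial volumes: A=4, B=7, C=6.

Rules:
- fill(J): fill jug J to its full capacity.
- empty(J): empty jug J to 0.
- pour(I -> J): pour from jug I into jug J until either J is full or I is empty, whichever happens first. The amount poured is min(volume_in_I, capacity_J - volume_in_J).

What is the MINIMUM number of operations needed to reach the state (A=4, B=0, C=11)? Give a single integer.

BFS from (A=4, B=7, C=6). One shortest path:
  1. empty(B) -> (A=4 B=0 C=6)
  2. fill(C) -> (A=4 B=0 C=11)
Reached target in 2 moves.

Answer: 2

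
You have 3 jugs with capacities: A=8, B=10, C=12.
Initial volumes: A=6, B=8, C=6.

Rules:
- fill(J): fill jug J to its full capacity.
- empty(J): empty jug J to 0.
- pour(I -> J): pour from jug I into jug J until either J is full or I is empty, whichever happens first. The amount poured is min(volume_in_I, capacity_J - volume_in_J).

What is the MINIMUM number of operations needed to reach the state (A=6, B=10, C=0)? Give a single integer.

BFS from (A=6, B=8, C=6). One shortest path:
  1. fill(B) -> (A=6 B=10 C=6)
  2. empty(C) -> (A=6 B=10 C=0)
Reached target in 2 moves.

Answer: 2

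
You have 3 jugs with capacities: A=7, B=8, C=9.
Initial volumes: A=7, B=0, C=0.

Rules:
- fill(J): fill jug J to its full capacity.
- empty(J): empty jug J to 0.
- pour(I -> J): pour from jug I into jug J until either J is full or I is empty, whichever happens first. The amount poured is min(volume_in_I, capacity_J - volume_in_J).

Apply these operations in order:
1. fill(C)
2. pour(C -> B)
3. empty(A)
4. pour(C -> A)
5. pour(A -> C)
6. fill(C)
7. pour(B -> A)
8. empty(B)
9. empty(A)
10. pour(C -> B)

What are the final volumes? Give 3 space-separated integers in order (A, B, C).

Answer: 0 8 1

Derivation:
Step 1: fill(C) -> (A=7 B=0 C=9)
Step 2: pour(C -> B) -> (A=7 B=8 C=1)
Step 3: empty(A) -> (A=0 B=8 C=1)
Step 4: pour(C -> A) -> (A=1 B=8 C=0)
Step 5: pour(A -> C) -> (A=0 B=8 C=1)
Step 6: fill(C) -> (A=0 B=8 C=9)
Step 7: pour(B -> A) -> (A=7 B=1 C=9)
Step 8: empty(B) -> (A=7 B=0 C=9)
Step 9: empty(A) -> (A=0 B=0 C=9)
Step 10: pour(C -> B) -> (A=0 B=8 C=1)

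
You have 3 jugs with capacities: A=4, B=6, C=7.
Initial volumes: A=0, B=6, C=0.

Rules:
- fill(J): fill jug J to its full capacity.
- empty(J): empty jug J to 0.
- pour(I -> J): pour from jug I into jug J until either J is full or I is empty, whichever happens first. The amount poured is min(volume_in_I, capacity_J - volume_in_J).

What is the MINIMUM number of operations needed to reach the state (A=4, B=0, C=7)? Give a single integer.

Answer: 3

Derivation:
BFS from (A=0, B=6, C=0). One shortest path:
  1. fill(A) -> (A=4 B=6 C=0)
  2. empty(B) -> (A=4 B=0 C=0)
  3. fill(C) -> (A=4 B=0 C=7)
Reached target in 3 moves.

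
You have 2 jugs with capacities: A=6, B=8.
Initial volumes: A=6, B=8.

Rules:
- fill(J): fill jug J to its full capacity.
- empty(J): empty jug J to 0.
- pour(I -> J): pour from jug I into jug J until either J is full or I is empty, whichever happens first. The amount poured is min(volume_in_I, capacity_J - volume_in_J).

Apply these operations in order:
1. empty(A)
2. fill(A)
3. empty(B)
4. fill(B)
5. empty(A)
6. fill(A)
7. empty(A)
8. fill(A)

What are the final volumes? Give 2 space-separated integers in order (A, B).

Answer: 6 8

Derivation:
Step 1: empty(A) -> (A=0 B=8)
Step 2: fill(A) -> (A=6 B=8)
Step 3: empty(B) -> (A=6 B=0)
Step 4: fill(B) -> (A=6 B=8)
Step 5: empty(A) -> (A=0 B=8)
Step 6: fill(A) -> (A=6 B=8)
Step 7: empty(A) -> (A=0 B=8)
Step 8: fill(A) -> (A=6 B=8)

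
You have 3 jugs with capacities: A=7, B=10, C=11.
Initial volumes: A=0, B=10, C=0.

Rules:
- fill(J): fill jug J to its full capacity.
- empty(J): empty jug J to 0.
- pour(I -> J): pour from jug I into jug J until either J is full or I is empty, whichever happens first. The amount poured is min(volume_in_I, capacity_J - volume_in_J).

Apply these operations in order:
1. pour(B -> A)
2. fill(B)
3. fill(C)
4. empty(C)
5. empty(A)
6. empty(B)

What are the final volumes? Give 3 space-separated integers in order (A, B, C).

Answer: 0 0 0

Derivation:
Step 1: pour(B -> A) -> (A=7 B=3 C=0)
Step 2: fill(B) -> (A=7 B=10 C=0)
Step 3: fill(C) -> (A=7 B=10 C=11)
Step 4: empty(C) -> (A=7 B=10 C=0)
Step 5: empty(A) -> (A=0 B=10 C=0)
Step 6: empty(B) -> (A=0 B=0 C=0)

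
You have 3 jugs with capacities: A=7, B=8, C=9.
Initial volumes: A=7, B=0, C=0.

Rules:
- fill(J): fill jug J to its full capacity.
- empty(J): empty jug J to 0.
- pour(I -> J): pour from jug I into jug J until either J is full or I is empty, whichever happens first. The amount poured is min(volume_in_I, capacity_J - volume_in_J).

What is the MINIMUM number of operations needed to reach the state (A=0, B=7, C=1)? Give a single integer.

Answer: 4

Derivation:
BFS from (A=7, B=0, C=0). One shortest path:
  1. fill(C) -> (A=7 B=0 C=9)
  2. pour(C -> B) -> (A=7 B=8 C=1)
  3. empty(B) -> (A=7 B=0 C=1)
  4. pour(A -> B) -> (A=0 B=7 C=1)
Reached target in 4 moves.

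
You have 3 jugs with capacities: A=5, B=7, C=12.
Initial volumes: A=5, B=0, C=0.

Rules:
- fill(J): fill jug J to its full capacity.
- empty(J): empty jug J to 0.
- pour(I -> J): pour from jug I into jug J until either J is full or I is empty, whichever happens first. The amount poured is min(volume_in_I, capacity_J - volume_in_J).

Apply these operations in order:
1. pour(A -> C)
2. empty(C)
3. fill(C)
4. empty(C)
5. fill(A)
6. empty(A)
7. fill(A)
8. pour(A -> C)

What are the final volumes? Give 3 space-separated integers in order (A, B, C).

Answer: 0 0 5

Derivation:
Step 1: pour(A -> C) -> (A=0 B=0 C=5)
Step 2: empty(C) -> (A=0 B=0 C=0)
Step 3: fill(C) -> (A=0 B=0 C=12)
Step 4: empty(C) -> (A=0 B=0 C=0)
Step 5: fill(A) -> (A=5 B=0 C=0)
Step 6: empty(A) -> (A=0 B=0 C=0)
Step 7: fill(A) -> (A=5 B=0 C=0)
Step 8: pour(A -> C) -> (A=0 B=0 C=5)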